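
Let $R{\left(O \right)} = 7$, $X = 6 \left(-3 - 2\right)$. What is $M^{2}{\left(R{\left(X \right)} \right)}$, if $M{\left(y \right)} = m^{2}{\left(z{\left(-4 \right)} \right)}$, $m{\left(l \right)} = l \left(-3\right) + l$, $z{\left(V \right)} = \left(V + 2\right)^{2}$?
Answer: $4096$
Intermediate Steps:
$z{\left(V \right)} = \left(2 + V\right)^{2}$
$X = -30$ ($X = 6 \left(-5\right) = -30$)
$m{\left(l \right)} = - 2 l$ ($m{\left(l \right)} = - 3 l + l = - 2 l$)
$M{\left(y \right)} = 64$ ($M{\left(y \right)} = \left(- 2 \left(2 - 4\right)^{2}\right)^{2} = \left(- 2 \left(-2\right)^{2}\right)^{2} = \left(\left(-2\right) 4\right)^{2} = \left(-8\right)^{2} = 64$)
$M^{2}{\left(R{\left(X \right)} \right)} = 64^{2} = 4096$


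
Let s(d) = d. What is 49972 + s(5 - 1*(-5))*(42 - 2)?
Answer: 50372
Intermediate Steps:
49972 + s(5 - 1*(-5))*(42 - 2) = 49972 + (5 - 1*(-5))*(42 - 2) = 49972 + (5 + 5)*40 = 49972 + 10*40 = 49972 + 400 = 50372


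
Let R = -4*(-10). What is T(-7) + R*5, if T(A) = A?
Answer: 193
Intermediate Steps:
R = 40
T(-7) + R*5 = -7 + 40*5 = -7 + 200 = 193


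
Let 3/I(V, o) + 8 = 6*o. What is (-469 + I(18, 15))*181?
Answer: -6960355/82 ≈ -84882.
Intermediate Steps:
I(V, o) = 3/(-8 + 6*o)
(-469 + I(18, 15))*181 = (-469 + 3/(2*(-4 + 3*15)))*181 = (-469 + 3/(2*(-4 + 45)))*181 = (-469 + (3/2)/41)*181 = (-469 + (3/2)*(1/41))*181 = (-469 + 3/82)*181 = -38455/82*181 = -6960355/82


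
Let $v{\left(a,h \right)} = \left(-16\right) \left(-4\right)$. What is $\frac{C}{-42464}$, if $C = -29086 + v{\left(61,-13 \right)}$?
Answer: $\frac{14511}{21232} \approx 0.68345$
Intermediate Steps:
$v{\left(a,h \right)} = 64$
$C = -29022$ ($C = -29086 + 64 = -29022$)
$\frac{C}{-42464} = - \frac{29022}{-42464} = \left(-29022\right) \left(- \frac{1}{42464}\right) = \frac{14511}{21232}$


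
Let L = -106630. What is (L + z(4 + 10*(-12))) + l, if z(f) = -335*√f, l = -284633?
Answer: -391263 - 670*I*√29 ≈ -3.9126e+5 - 3608.1*I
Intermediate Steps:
(L + z(4 + 10*(-12))) + l = (-106630 - 335*√(4 + 10*(-12))) - 284633 = (-106630 - 335*√(4 - 120)) - 284633 = (-106630 - 670*I*√29) - 284633 = -391263 - 670*I*√29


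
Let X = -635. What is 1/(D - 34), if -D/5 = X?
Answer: 1/3141 ≈ 0.00031837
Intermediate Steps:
D = 3175 (D = -5*(-635) = 3175)
1/(D - 34) = 1/(3175 - 34) = 1/3141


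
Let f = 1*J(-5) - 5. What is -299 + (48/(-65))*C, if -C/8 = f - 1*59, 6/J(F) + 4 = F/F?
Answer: -44779/65 ≈ -688.91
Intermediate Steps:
J(F) = -2 (J(F) = 6/(-4 + F/F) = 6/(-4 + 1) = 6/(-3) = 6*(-1/3) = -2)
f = -7 (f = 1*(-2) - 5 = -2 - 5 = -7)
C = 528 (C = -8*(-7 - 1*59) = -8*(-7 - 59) = -8*(-66) = 528)
-299 + (48/(-65))*C = -299 + (48/(-65))*528 = -299 + (48*(-1/65))*528 = -299 - 48/65*528 = -299 - 25344/65 = -44779/65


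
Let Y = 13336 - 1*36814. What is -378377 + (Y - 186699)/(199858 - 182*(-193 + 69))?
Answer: -9351232531/24714 ≈ -3.7838e+5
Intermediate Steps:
Y = -23478 (Y = 13336 - 36814 = -23478)
-378377 + (Y - 186699)/(199858 - 182*(-193 + 69)) = -378377 + (-23478 - 186699)/(199858 - 182*(-193 + 69)) = -378377 - 210177/(199858 - 182*(-124)) = -378377 - 210177/(199858 + 22568) = -378377 - 210177/222426 = -378377 - 210177*1/222426 = -378377 - 23353/24714 = -9351232531/24714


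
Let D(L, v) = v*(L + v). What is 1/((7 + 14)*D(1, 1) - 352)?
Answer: -1/310 ≈ -0.0032258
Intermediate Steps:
1/((7 + 14)*D(1, 1) - 352) = 1/((7 + 14)*(1*(1 + 1)) - 352) = 1/(21*(1*2) - 352) = 1/(21*2 - 352) = 1/(42 - 352) = 1/(-310) = -1/310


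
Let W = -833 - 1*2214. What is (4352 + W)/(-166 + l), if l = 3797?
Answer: 1305/3631 ≈ 0.35941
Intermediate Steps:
W = -3047 (W = -833 - 2214 = -3047)
(4352 + W)/(-166 + l) = (4352 - 3047)/(-166 + 3797) = 1305/3631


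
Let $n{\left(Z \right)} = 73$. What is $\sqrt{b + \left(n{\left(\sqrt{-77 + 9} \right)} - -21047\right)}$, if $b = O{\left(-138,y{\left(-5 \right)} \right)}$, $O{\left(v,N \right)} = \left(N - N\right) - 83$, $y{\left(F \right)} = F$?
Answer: $\sqrt{21037} \approx 145.04$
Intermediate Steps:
$O{\left(v,N \right)} = -83$ ($O{\left(v,N \right)} = 0 - 83 = -83$)
$b = -83$
$\sqrt{b + \left(n{\left(\sqrt{-77 + 9} \right)} - -21047\right)} = \sqrt{-83 + \left(73 - -21047\right)} = \sqrt{-83 + \left(73 + 21047\right)} = \sqrt{-83 + 21120} = \sqrt{21037}$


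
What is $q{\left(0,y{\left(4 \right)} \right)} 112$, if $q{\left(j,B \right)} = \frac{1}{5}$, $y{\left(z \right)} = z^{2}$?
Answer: $\frac{112}{5} \approx 22.4$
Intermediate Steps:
$q{\left(j,B \right)} = \frac{1}{5}$
$q{\left(0,y{\left(4 \right)} \right)} 112 = \frac{1}{5} \cdot 112 = \frac{112}{5}$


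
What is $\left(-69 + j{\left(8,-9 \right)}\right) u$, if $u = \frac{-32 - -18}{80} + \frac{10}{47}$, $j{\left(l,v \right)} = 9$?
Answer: $- \frac{213}{94} \approx -2.266$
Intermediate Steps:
$u = \frac{71}{1880}$ ($u = \left(-32 + 18\right) \frac{1}{80} + 10 \cdot \frac{1}{47} = \left(-14\right) \frac{1}{80} + \frac{10}{47} = - \frac{7}{40} + \frac{10}{47} = \frac{71}{1880} \approx 0.037766$)
$\left(-69 + j{\left(8,-9 \right)}\right) u = \left(-69 + 9\right) \frac{71}{1880} = \left(-60\right) \frac{71}{1880} = - \frac{213}{94}$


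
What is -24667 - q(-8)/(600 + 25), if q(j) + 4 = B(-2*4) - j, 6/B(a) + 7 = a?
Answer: -77084393/3125 ≈ -24667.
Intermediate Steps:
B(a) = 6/(-7 + a)
q(j) = -22/5 - j (q(j) = -4 + (6/(-7 - 2*4) - j) = -4 + (6/(-7 - 8) - j) = -4 + (6/(-15) - j) = -4 + (6*(-1/15) - j) = -4 + (-⅖ - j) = -22/5 - j)
-24667 - q(-8)/(600 + 25) = -24667 - (-22/5 - 1*(-8))/(600 + 25) = -24667 - (-22/5 + 8)/625 = -24667 - 18/(625*5) = -24667 - 1*18/3125 = -24667 - 18/3125 = -77084393/3125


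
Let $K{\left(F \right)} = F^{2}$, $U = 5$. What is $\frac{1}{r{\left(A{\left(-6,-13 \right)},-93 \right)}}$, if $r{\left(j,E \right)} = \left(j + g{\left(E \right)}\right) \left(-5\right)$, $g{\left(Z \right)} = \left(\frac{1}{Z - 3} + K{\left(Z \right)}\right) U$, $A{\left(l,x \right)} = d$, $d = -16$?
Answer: $- \frac{96}{20749895} \approx -4.6265 \cdot 10^{-6}$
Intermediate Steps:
$A{\left(l,x \right)} = -16$
$g{\left(Z \right)} = 5 Z^{2} + \frac{5}{-3 + Z}$ ($g{\left(Z \right)} = \left(\frac{1}{Z - 3} + Z^{2}\right) 5 = \left(\frac{1}{-3 + Z} + Z^{2}\right) 5 = \left(Z^{2} + \frac{1}{-3 + Z}\right) 5 = 5 Z^{2} + \frac{5}{-3 + Z}$)
$r{\left(j,E \right)} = - 5 j - \frac{25 \left(1 + E^{3} - 3 E^{2}\right)}{-3 + E}$ ($r{\left(j,E \right)} = \left(j + \frac{5 \left(1 + E^{3} - 3 E^{2}\right)}{-3 + E}\right) \left(-5\right) = - 5 j - \frac{25 \left(1 + E^{3} - 3 E^{2}\right)}{-3 + E}$)
$\frac{1}{r{\left(A{\left(-6,-13 \right)},-93 \right)}} = \frac{1}{5 \frac{1}{-3 - 93} \left(-5 - 5 \left(-93\right)^{3} + 15 \left(-93\right)^{2} - - 16 \left(-3 - 93\right)\right)} = \frac{1}{5 \frac{1}{-96} \left(-5 - -4021785 + 15 \cdot 8649 - \left(-16\right) \left(-96\right)\right)} = \frac{1}{5 \left(- \frac{1}{96}\right) \left(-5 + 4021785 + 129735 - 1536\right)} = \frac{1}{5 \left(- \frac{1}{96}\right) 4149979} = \frac{1}{- \frac{20749895}{96}} = - \frac{96}{20749895}$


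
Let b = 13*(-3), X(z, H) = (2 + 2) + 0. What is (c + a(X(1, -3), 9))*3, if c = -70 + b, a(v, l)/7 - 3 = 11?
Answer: -33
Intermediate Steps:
X(z, H) = 4 (X(z, H) = 4 + 0 = 4)
a(v, l) = 98 (a(v, l) = 21 + 7*11 = 21 + 77 = 98)
b = -39
c = -109 (c = -70 - 39 = -109)
(c + a(X(1, -3), 9))*3 = (-109 + 98)*3 = -11*3 = -33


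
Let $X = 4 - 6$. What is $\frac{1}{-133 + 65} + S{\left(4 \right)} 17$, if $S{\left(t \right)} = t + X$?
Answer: $\frac{2311}{68} \approx 33.985$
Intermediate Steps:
$X = -2$
$S{\left(t \right)} = -2 + t$ ($S{\left(t \right)} = t - 2 = -2 + t$)
$\frac{1}{-133 + 65} + S{\left(4 \right)} 17 = \frac{1}{-133 + 65} + \left(-2 + 4\right) 17 = \frac{1}{-68} + 2 \cdot 17 = - \frac{1}{68} + 34 = \frac{2311}{68}$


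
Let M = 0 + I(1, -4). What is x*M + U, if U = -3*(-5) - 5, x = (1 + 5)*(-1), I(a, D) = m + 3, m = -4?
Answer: 16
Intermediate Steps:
I(a, D) = -1 (I(a, D) = -4 + 3 = -1)
M = -1 (M = 0 - 1 = -1)
x = -6 (x = 6*(-1) = -6)
U = 10 (U = 15 - 5 = 10)
x*M + U = -6*(-1) + 10 = 6 + 10 = 16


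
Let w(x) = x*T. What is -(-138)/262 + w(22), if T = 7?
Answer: 20243/131 ≈ 154.53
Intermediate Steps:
w(x) = 7*x (w(x) = x*7 = 7*x)
-(-138)/262 + w(22) = -(-138)/262 + 7*22 = -(-138)/262 + 154 = -1*(-69/131) + 154 = 69/131 + 154 = 20243/131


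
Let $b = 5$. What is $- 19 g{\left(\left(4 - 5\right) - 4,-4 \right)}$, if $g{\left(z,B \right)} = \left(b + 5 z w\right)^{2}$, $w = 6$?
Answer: $-399475$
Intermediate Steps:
$g{\left(z,B \right)} = \left(5 + 30 z\right)^{2}$ ($g{\left(z,B \right)} = \left(5 + 5 z 6\right)^{2} = \left(5 + 30 z\right)^{2}$)
$- 19 g{\left(\left(4 - 5\right) - 4,-4 \right)} = - 19 \cdot 25 \left(1 + 6 \left(\left(4 - 5\right) - 4\right)\right)^{2} = - 19 \cdot 25 \left(1 + 6 \left(-1 - 4\right)\right)^{2} = - 19 \cdot 25 \left(1 + 6 \left(-5\right)\right)^{2} = - 19 \cdot 25 \left(1 - 30\right)^{2} = - 19 \cdot 25 \left(-29\right)^{2} = - 19 \cdot 25 \cdot 841 = \left(-19\right) 21025 = -399475$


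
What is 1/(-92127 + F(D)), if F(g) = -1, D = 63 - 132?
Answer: -1/92128 ≈ -1.0854e-5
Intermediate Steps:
D = -69
1/(-92127 + F(D)) = 1/(-92127 - 1) = 1/(-92128) = -1/92128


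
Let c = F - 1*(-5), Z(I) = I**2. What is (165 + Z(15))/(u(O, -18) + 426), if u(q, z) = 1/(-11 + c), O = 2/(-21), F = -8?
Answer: 5460/5963 ≈ 0.91565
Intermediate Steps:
O = -2/21 (O = 2*(-1/21) = -2/21 ≈ -0.095238)
c = -3 (c = -8 - 1*(-5) = -8 + 5 = -3)
u(q, z) = -1/14 (u(q, z) = 1/(-11 - 3) = 1/(-14) = -1/14)
(165 + Z(15))/(u(O, -18) + 426) = (165 + 15**2)/(-1/14 + 426) = (165 + 225)/(5963/14) = 390*(14/5963) = 5460/5963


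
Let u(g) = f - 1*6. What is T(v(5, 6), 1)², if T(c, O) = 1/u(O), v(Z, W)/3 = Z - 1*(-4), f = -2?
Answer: 1/64 ≈ 0.015625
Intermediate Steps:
u(g) = -8 (u(g) = -2 - 1*6 = -2 - 6 = -8)
v(Z, W) = 12 + 3*Z (v(Z, W) = 3*(Z - 1*(-4)) = 3*(Z + 4) = 3*(4 + Z) = 12 + 3*Z)
T(c, O) = -⅛ (T(c, O) = 1/(-8) = -⅛)
T(v(5, 6), 1)² = (-⅛)² = 1/64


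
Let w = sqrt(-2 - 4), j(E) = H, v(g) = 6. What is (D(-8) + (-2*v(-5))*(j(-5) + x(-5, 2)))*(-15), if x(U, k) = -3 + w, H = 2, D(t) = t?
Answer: -60 + 180*I*sqrt(6) ≈ -60.0 + 440.91*I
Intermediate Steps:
j(E) = 2
w = I*sqrt(6) (w = sqrt(-6) = I*sqrt(6) ≈ 2.4495*I)
x(U, k) = -3 + I*sqrt(6)
(D(-8) + (-2*v(-5))*(j(-5) + x(-5, 2)))*(-15) = (-8 + (-2*6)*(2 + (-3 + I*sqrt(6))))*(-15) = (-8 - 12*(-1 + I*sqrt(6)))*(-15) = (-8 + (12 - 12*I*sqrt(6)))*(-15) = (4 - 12*I*sqrt(6))*(-15) = -60 + 180*I*sqrt(6)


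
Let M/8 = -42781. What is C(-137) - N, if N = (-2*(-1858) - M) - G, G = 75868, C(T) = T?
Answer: -270233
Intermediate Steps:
M = -342248 (M = 8*(-42781) = -342248)
N = 270096 (N = (-2*(-1858) - 1*(-342248)) - 1*75868 = (3716 + 342248) - 75868 = 345964 - 75868 = 270096)
C(-137) - N = -137 - 1*270096 = -137 - 270096 = -270233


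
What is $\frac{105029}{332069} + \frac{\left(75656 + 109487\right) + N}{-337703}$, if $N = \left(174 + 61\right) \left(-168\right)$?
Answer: $- \frac{12901558360}{112140697507} \approx -0.11505$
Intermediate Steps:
$N = -39480$ ($N = 235 \left(-168\right) = -39480$)
$\frac{105029}{332069} + \frac{\left(75656 + 109487\right) + N}{-337703} = \frac{105029}{332069} + \frac{\left(75656 + 109487\right) - 39480}{-337703} = 105029 \cdot \frac{1}{332069} + \left(185143 - 39480\right) \left(- \frac{1}{337703}\right) = \frac{105029}{332069} + 145663 \left(- \frac{1}{337703}\right) = \frac{105029}{332069} - \frac{145663}{337703} = - \frac{12901558360}{112140697507}$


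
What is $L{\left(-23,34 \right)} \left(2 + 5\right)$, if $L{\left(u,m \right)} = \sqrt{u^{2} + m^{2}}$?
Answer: $7 \sqrt{1685} \approx 287.34$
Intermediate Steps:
$L{\left(u,m \right)} = \sqrt{m^{2} + u^{2}}$
$L{\left(-23,34 \right)} \left(2 + 5\right) = \sqrt{34^{2} + \left(-23\right)^{2}} \left(2 + 5\right) = \sqrt{1156 + 529} \cdot 7 = \sqrt{1685} \cdot 7 = 7 \sqrt{1685}$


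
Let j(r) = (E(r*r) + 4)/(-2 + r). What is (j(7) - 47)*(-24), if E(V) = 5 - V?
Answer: 1320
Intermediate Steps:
j(r) = (9 - r²)/(-2 + r) (j(r) = ((5 - r*r) + 4)/(-2 + r) = ((5 - r²) + 4)/(-2 + r) = (9 - r²)/(-2 + r))
(j(7) - 47)*(-24) = ((9 - 1*7²)/(-2 + 7) - 47)*(-24) = ((9 - 1*49)/5 - 47)*(-24) = ((9 - 49)/5 - 47)*(-24) = ((⅕)*(-40) - 47)*(-24) = (-8 - 47)*(-24) = -55*(-24) = 1320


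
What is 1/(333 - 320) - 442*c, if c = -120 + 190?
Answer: -402219/13 ≈ -30940.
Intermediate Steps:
c = 70
1/(333 - 320) - 442*c = 1/(333 - 320) - 442*70 = 1/13 - 30940 = -402219/13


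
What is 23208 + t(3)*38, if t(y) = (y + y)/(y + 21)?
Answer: 46435/2 ≈ 23218.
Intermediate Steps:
t(y) = 2*y/(21 + y) (t(y) = (2*y)/(21 + y) = 2*y/(21 + y))
23208 + t(3)*38 = 23208 + (2*3/(21 + 3))*38 = 23208 + (2*3/24)*38 = 23208 + (2*3*(1/24))*38 = 23208 + (¼)*38 = 23208 + 19/2 = 46435/2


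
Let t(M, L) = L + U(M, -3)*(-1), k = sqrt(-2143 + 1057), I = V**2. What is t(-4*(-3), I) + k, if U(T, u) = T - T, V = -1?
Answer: 1 + I*sqrt(1086) ≈ 1.0 + 32.955*I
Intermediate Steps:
U(T, u) = 0
I = 1 (I = (-1)**2 = 1)
k = I*sqrt(1086) (k = sqrt(-1086) = I*sqrt(1086) ≈ 32.955*I)
t(M, L) = L (t(M, L) = L + 0*(-1) = L + 0 = L)
t(-4*(-3), I) + k = 1 + I*sqrt(1086)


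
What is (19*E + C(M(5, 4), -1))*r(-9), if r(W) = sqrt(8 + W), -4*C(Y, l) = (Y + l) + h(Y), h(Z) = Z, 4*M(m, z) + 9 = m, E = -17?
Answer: -1289*I/4 ≈ -322.25*I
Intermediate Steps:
M(m, z) = -9/4 + m/4
C(Y, l) = -Y/2 - l/4 (C(Y, l) = -((Y + l) + Y)/4 = -(l + 2*Y)/4 = -Y/2 - l/4)
(19*E + C(M(5, 4), -1))*r(-9) = (19*(-17) + (-(-9/4 + (1/4)*5)/2 - 1/4*(-1)))*sqrt(8 - 9) = (-323 + (-(-9/4 + 5/4)/2 + 1/4))*sqrt(-1) = (-323 + (-1/2*(-1) + 1/4))*I = (-323 + (1/2 + 1/4))*I = (-323 + 3/4)*I = -1289*I/4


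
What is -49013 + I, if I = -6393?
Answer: -55406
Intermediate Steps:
-49013 + I = -49013 - 6393 = -55406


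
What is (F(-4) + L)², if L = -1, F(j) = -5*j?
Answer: 361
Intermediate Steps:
(F(-4) + L)² = (-5*(-4) - 1)² = (20 - 1)² = 19² = 361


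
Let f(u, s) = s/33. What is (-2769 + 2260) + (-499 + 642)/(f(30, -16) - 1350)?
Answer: -22688813/44566 ≈ -509.11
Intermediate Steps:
f(u, s) = s/33 (f(u, s) = s*(1/33) = s/33)
(-2769 + 2260) + (-499 + 642)/(f(30, -16) - 1350) = (-2769 + 2260) + (-499 + 642)/((1/33)*(-16) - 1350) = -509 + 143/(-16/33 - 1350) = -509 + 143/(-44566/33) = -509 + 143*(-33/44566) = -509 - 4719/44566 = -22688813/44566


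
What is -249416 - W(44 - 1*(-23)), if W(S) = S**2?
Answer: -253905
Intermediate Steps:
-249416 - W(44 - 1*(-23)) = -249416 - (44 - 1*(-23))**2 = -249416 - (44 + 23)**2 = -249416 - 1*67**2 = -249416 - 1*4489 = -249416 - 4489 = -253905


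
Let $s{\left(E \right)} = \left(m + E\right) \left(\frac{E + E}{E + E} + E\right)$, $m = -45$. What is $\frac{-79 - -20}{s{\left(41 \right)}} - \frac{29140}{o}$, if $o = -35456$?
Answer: $\frac{218357}{186144} \approx 1.1731$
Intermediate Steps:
$s{\left(E \right)} = \left(1 + E\right) \left(-45 + E\right)$ ($s{\left(E \right)} = \left(-45 + E\right) \left(\frac{E + E}{E + E} + E\right) = \left(-45 + E\right) \left(\frac{2 E}{2 E} + E\right) = \left(-45 + E\right) \left(2 E \frac{1}{2 E} + E\right) = \left(-45 + E\right) \left(1 + E\right) = \left(1 + E\right) \left(-45 + E\right)$)
$\frac{-79 - -20}{s{\left(41 \right)}} - \frac{29140}{o} = \frac{-79 - -20}{-45 + 41^{2} - 1804} - \frac{29140}{-35456} = \frac{-79 + 20}{-45 + 1681 - 1804} - - \frac{7285}{8864} = - \frac{59}{-168} + \frac{7285}{8864} = \left(-59\right) \left(- \frac{1}{168}\right) + \frac{7285}{8864} = \frac{59}{168} + \frac{7285}{8864} = \frac{218357}{186144}$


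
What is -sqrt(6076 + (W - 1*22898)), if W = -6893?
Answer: -3*I*sqrt(2635) ≈ -154.0*I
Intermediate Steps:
-sqrt(6076 + (W - 1*22898)) = -sqrt(6076 + (-6893 - 1*22898)) = -sqrt(6076 + (-6893 - 22898)) = -sqrt(6076 - 29791) = -sqrt(-23715) = -3*I*sqrt(2635)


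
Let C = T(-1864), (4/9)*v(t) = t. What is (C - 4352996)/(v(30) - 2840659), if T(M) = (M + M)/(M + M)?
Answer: 8705990/5681183 ≈ 1.5324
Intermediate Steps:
T(M) = 1 (T(M) = (2*M)/((2*M)) = (2*M)*(1/(2*M)) = 1)
v(t) = 9*t/4
C = 1
(C - 4352996)/(v(30) - 2840659) = (1 - 4352996)/((9/4)*30 - 2840659) = -4352995/(135/2 - 2840659) = -4352995/(-5681183/2) = -4352995*(-2/5681183) = 8705990/5681183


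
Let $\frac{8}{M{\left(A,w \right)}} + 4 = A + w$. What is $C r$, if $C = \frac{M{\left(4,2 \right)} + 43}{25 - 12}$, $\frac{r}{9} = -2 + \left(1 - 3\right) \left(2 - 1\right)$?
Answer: $- \frac{1692}{13} \approx -130.15$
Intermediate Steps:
$M{\left(A,w \right)} = \frac{8}{-4 + A + w}$ ($M{\left(A,w \right)} = \frac{8}{-4 + \left(A + w\right)} = \frac{8}{-4 + A + w}$)
$r = -36$ ($r = 9 \left(-2 + \left(1 - 3\right) \left(2 - 1\right)\right) = 9 \left(-2 - 2\right) = 9 \left(-4\right) = -36$)
$C = \frac{47}{13}$ ($C = \frac{\frac{8}{-4 + 4 + 2} + 43}{25 - 12} = \frac{\frac{8}{2} + 43}{13} = \left(8 \cdot \frac{1}{2} + 43\right) \frac{1}{13} = \left(4 + 43\right) \frac{1}{13} = 47 \cdot \frac{1}{13} = \frac{47}{13} \approx 3.6154$)
$C r = \frac{47}{13} \left(-36\right) = - \frac{1692}{13}$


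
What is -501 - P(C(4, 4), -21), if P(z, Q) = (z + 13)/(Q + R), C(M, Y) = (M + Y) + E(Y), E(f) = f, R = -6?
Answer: -13502/27 ≈ -500.07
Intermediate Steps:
C(M, Y) = M + 2*Y (C(M, Y) = (M + Y) + Y = M + 2*Y)
P(z, Q) = (13 + z)/(-6 + Q) (P(z, Q) = (z + 13)/(Q - 6) = (13 + z)/(-6 + Q))
-501 - P(C(4, 4), -21) = -501 - (13 + (4 + 2*4))/(-6 - 21) = -501 - (13 + (4 + 8))/(-27) = -501 - (-1)*(13 + 12)/27 = -501 - (-1)*25/27 = -501 - 1*(-25/27) = -501 + 25/27 = -13502/27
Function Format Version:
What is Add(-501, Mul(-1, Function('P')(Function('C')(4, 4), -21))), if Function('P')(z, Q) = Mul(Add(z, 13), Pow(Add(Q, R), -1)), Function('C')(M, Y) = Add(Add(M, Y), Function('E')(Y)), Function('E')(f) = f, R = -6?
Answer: Rational(-13502, 27) ≈ -500.07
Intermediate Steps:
Function('C')(M, Y) = Add(M, Mul(2, Y)) (Function('C')(M, Y) = Add(Add(M, Y), Y) = Add(M, Mul(2, Y)))
Function('P')(z, Q) = Mul(Pow(Add(-6, Q), -1), Add(13, z)) (Function('P')(z, Q) = Mul(Add(z, 13), Pow(Add(Q, -6), -1)) = Mul(Add(13, z), Pow(Add(-6, Q), -1)) = Mul(Pow(Add(-6, Q), -1), Add(13, z)))
Add(-501, Mul(-1, Function('P')(Function('C')(4, 4), -21))) = Add(-501, Mul(-1, Mul(Pow(Add(-6, -21), -1), Add(13, Add(4, Mul(2, 4)))))) = Add(-501, Mul(-1, Mul(Pow(-27, -1), Add(13, Add(4, 8))))) = Add(-501, Mul(-1, Mul(Rational(-1, 27), Add(13, 12)))) = Add(-501, Mul(-1, Mul(Rational(-1, 27), 25))) = Add(-501, Mul(-1, Rational(-25, 27))) = Add(-501, Rational(25, 27)) = Rational(-13502, 27)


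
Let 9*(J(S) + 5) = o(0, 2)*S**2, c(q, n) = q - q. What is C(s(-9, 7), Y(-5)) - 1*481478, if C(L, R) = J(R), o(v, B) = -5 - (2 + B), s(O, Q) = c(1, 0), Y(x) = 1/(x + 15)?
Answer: -48148301/100 ≈ -4.8148e+5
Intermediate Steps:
Y(x) = 1/(15 + x)
c(q, n) = 0
s(O, Q) = 0
o(v, B) = -7 - B (o(v, B) = -5 + (-2 - B) = -7 - B)
J(S) = -5 - S**2 (J(S) = -5 + ((-7 - 1*2)*S**2)/9 = -5 + ((-7 - 2)*S**2)/9 = -5 + (-9*S**2)/9 = -5 - S**2)
C(L, R) = -5 - R**2
C(s(-9, 7), Y(-5)) - 1*481478 = (-5 - (1/(15 - 5))**2) - 1*481478 = (-5 - (1/10)**2) - 481478 = (-5 - 1*1/100) - 481478 = (-5 - 1/100) - 481478 = -501/100 - 481478 = -48148301/100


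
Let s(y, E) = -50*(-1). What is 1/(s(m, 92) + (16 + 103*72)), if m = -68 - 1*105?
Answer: 1/7482 ≈ 0.00013365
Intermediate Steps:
m = -173 (m = -68 - 105 = -173)
s(y, E) = 50
1/(s(m, 92) + (16 + 103*72)) = 1/(50 + (16 + 103*72)) = 1/(50 + (16 + 7416)) = 1/(50 + 7432) = 1/7482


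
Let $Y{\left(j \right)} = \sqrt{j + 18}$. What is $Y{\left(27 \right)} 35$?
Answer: $105 \sqrt{5} \approx 234.79$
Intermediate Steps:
$Y{\left(j \right)} = \sqrt{18 + j}$
$Y{\left(27 \right)} 35 = \sqrt{18 + 27} \cdot 35 = \sqrt{45} \cdot 35 = 3 \sqrt{5} \cdot 35 = 105 \sqrt{5}$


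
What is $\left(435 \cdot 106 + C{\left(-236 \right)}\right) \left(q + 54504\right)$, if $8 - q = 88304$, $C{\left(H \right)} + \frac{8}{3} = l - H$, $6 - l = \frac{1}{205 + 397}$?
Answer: $- \frac{471437221376}{301} \approx -1.5662 \cdot 10^{9}$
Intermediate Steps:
$l = \frac{3611}{602}$ ($l = 6 - \frac{1}{205 + 397} = 6 - \frac{1}{602} = \frac{3611}{602} \approx 5.9983$)
$C{\left(H \right)} = \frac{6017}{1806} - H$ ($C{\left(H \right)} = - \frac{8}{3} - \left(- \frac{3611}{602} + H\right) = \frac{6017}{1806} - H$)
$q = -88296$ ($q = 8 - 88304 = -88296$)
$\left(435 \cdot 106 + C{\left(-236 \right)}\right) \left(q + 54504\right) = \left(435 \cdot 106 + \left(\frac{6017}{1806} - -236\right)\right) \left(-88296 + 54504\right) = \left(46110 + \left(\frac{6017}{1806} + 236\right)\right) \left(-33792\right) = \left(46110 + \frac{432233}{1806}\right) \left(-33792\right) = \frac{83706893}{1806} \left(-33792\right) = - \frac{471437221376}{301}$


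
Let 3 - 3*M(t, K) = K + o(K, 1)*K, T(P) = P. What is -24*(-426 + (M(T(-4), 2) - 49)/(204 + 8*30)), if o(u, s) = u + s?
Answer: 1135168/111 ≈ 10227.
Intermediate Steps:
o(u, s) = s + u
M(t, K) = 1 - K/3 - K*(1 + K)/3 (M(t, K) = 1 - (K + (1 + K)*K)/3 = 1 - (K + K*(1 + K))/3 = 1 + (-K/3 - K*(1 + K)/3) = 1 - K/3 - K*(1 + K)/3)
-24*(-426 + (M(T(-4), 2) - 49)/(204 + 8*30)) = -24*(-426 + ((1 - 1/3*2 - 1/3*2*(1 + 2)) - 49)/(204 + 8*30)) = -24*(-426 + ((1 - 2/3 - 1/3*2*3) - 49)/(204 + 240)) = -24*(-426 + ((1 - 2/3 - 2) - 49)/444) = -24*(-426 + (-5/3 - 49)*(1/444)) = -24*(-426 - 152/3*1/444) = -24*(-426 - 38/333) = -24*(-141896/333) = 1135168/111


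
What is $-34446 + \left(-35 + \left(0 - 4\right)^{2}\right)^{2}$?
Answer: $-34085$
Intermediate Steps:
$-34446 + \left(-35 + \left(0 - 4\right)^{2}\right)^{2} = -34446 + \left(-35 + \left(-4\right)^{2}\right)^{2} = -34446 + \left(-35 + 16\right)^{2} = -34446 + \left(-19\right)^{2} = -34446 + 361 = -34085$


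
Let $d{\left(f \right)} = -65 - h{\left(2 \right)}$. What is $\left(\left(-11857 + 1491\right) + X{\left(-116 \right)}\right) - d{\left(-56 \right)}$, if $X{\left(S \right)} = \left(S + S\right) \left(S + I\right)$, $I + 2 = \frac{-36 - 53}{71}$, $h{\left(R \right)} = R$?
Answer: $\frac{1233115}{71} \approx 17368.0$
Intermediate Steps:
$I = - \frac{231}{71}$ ($I = -2 + \frac{-36 - 53}{71} = -2 + \left(-36 - 53\right) \frac{1}{71} = -2 - \frac{89}{71} = - \frac{231}{71} \approx -3.2535$)
$X{\left(S \right)} = 2 S \left(- \frac{231}{71} + S\right)$ ($X{\left(S \right)} = \left(S + S\right) \left(S - \frac{231}{71}\right) = 2 S \left(- \frac{231}{71} + S\right)$)
$d{\left(f \right)} = -67$ ($d{\left(f \right)} = -65 - 2 = -67$)
$\left(\left(-11857 + 1491\right) + X{\left(-116 \right)}\right) - d{\left(-56 \right)} = \left(\left(-11857 + 1491\right) + \frac{2}{71} \left(-116\right) \left(-231 + 71 \left(-116\right)\right)\right) - -67 = \left(-10366 + \frac{2}{71} \left(-116\right) \left(-231 - 8236\right)\right) + 67 = \left(-10366 + \frac{2}{71} \left(-116\right) \left(-8467\right)\right) + 67 = \left(-10366 + \frac{1964344}{71}\right) + 67 = \frac{1228358}{71} + 67 = \frac{1233115}{71}$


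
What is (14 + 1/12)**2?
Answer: 28561/144 ≈ 198.34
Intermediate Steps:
(14 + 1/12)**2 = (169/12)**2 = 28561/144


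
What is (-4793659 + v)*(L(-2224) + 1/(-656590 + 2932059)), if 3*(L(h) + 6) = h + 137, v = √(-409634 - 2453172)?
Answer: 22960966245123478/6826407 - 4789862242*I*√2862806/6826407 ≈ 3.3635e+9 - 1.1872e+6*I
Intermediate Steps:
v = I*√2862806 (v = √(-2862806) = I*√2862806 ≈ 1692.0*I)
L(h) = 119/3 + h/3 (L(h) = -6 + (h + 137)/3 = -6 + (137 + h)/3 = -6 + (137/3 + h/3) = 119/3 + h/3)
(-4793659 + v)*(L(-2224) + 1/(-656590 + 2932059)) = (-4793659 + I*√2862806)*((119/3 + (⅓)*(-2224)) + 1/(-656590 + 2932059)) = (-4793659 + I*√2862806)*((119/3 - 2224/3) + 1/2275469) = (-4793659 + I*√2862806)*(-2105/3 + 1/2275469) = (-4793659 + I*√2862806)*(-4789862242/6826407) = 22960966245123478/6826407 - 4789862242*I*√2862806/6826407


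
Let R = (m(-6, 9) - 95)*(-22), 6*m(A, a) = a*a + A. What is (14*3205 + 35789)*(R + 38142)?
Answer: 3222891663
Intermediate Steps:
m(A, a) = A/6 + a**2/6 (m(A, a) = (a*a + A)/6 = (a**2 + A)/6 = (A + a**2)/6 = A/6 + a**2/6)
R = 1815 (R = (((1/6)*(-6) + (1/6)*9**2) - 95)*(-22) = ((-1 + (1/6)*81) - 95)*(-22) = ((-1 + 27/2) - 95)*(-22) = (25/2 - 95)*(-22) = -165/2*(-22) = 1815)
(14*3205 + 35789)*(R + 38142) = (14*3205 + 35789)*(1815 + 38142) = (44870 + 35789)*39957 = 80659*39957 = 3222891663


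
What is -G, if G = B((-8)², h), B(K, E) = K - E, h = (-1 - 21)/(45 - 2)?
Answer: -2774/43 ≈ -64.512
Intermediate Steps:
h = -22/43 ≈ -0.51163
G = 2774/43 (G = (-8)² - 1*(-22/43) = 64 + 22/43 = 2774/43 ≈ 64.512)
-G = -1*2774/43 = -2774/43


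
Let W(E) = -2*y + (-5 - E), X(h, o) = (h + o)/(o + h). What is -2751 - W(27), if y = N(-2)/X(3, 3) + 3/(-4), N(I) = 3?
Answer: -5429/2 ≈ -2714.5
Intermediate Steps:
X(h, o) = 1 (X(h, o) = (h + o)/(h + o) = 1)
y = 9/4 (y = 3/1 + 3/(-4) = 3*1 + 3*(-1/4) = 3 - 3/4 = 9/4 ≈ 2.2500)
W(E) = -19/2 - E (W(E) = -2*9/4 + (-5 - E) = -9/2 + (-5 - E) = -19/2 - E)
-2751 - W(27) = -2751 - (-19/2 - 1*27) = -2751 - (-19/2 - 27) = -2751 - 1*(-73/2) = -2751 + 73/2 = -5429/2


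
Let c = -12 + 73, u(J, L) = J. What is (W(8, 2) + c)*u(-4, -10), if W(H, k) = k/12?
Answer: -734/3 ≈ -244.67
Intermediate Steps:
W(H, k) = k/12 (W(H, k) = k*(1/12) = k/12)
c = 61
(W(8, 2) + c)*u(-4, -10) = ((1/12)*2 + 61)*(-4) = (⅙ + 61)*(-4) = (367/6)*(-4) = -734/3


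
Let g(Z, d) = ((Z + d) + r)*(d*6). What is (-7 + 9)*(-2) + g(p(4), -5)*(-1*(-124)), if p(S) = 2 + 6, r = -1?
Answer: -7444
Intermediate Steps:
p(S) = 8
g(Z, d) = 6*d*(-1 + Z + d) (g(Z, d) = ((Z + d) - 1)*(d*6) = (-1 + Z + d)*(6*d) = 6*d*(-1 + Z + d))
(-7 + 9)*(-2) + g(p(4), -5)*(-1*(-124)) = (-7 + 9)*(-2) + (6*(-5)*(-1 + 8 - 5))*(-1*(-124)) = 2*(-2) + (6*(-5)*2)*124 = -4 - 60*124 = -4 - 7440 = -7444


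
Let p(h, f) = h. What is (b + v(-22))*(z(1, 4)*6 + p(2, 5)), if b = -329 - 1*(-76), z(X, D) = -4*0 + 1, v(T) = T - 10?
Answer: -2280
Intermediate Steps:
v(T) = -10 + T
z(X, D) = 1 (z(X, D) = 0 + 1 = 1)
b = -253 (b = -329 + 76 = -253)
(b + v(-22))*(z(1, 4)*6 + p(2, 5)) = (-253 + (-10 - 22))*(1*6 + 2) = (-253 - 32)*(6 + 2) = -285*8 = -2280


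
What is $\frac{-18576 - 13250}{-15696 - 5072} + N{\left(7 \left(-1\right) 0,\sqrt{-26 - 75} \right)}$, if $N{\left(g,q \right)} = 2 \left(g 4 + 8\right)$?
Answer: $\frac{182057}{10384} \approx 17.532$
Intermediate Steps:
$N{\left(g,q \right)} = 16 + 8 g$ ($N{\left(g,q \right)} = 2 \left(4 g + 8\right) = 2 \left(8 + 4 g\right) = 16 + 8 g$)
$\frac{-18576 - 13250}{-15696 - 5072} + N{\left(7 \left(-1\right) 0,\sqrt{-26 - 75} \right)} = \frac{-18576 - 13250}{-15696 - 5072} + \left(16 + 8 \cdot 7 \left(-1\right) 0\right) = - \frac{31826}{-20768} + \left(16 + 8 \left(\left(-7\right) 0\right)\right) = \left(-31826\right) \left(- \frac{1}{20768}\right) + \left(16 + 8 \cdot 0\right) = \frac{15913}{10384} + \left(16 + 0\right) = \frac{15913}{10384} + 16 = \frac{182057}{10384}$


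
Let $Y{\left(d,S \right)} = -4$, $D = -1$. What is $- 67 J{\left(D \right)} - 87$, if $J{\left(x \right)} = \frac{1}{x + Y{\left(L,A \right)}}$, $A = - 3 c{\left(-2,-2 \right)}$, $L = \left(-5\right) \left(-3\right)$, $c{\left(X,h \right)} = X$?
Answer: $- \frac{368}{5} \approx -73.6$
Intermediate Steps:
$L = 15$
$A = 6$ ($A = \left(-3\right) \left(-2\right) = 6$)
$J{\left(x \right)} = \frac{1}{-4 + x}$ ($J{\left(x \right)} = \frac{1}{x - 4} = \frac{1}{-4 + x}$)
$- 67 J{\left(D \right)} - 87 = - \frac{67}{-4 - 1} - 87 = - \frac{67}{-5} - 87 = \left(-67\right) \left(- \frac{1}{5}\right) - 87 = \frac{67}{5} - 87 = - \frac{368}{5}$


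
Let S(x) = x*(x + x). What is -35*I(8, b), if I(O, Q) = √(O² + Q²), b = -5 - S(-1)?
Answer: -35*√113 ≈ -372.06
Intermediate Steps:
S(x) = 2*x² (S(x) = x*(2*x) = 2*x²)
b = -7 (b = -5 - 2*(-1)² = -5 - 2 = -7)
-35*I(8, b) = -35*√(8² + (-7)²) = -35*√(64 + 49) = -35*√113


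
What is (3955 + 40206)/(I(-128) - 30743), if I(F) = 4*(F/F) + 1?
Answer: -44161/30738 ≈ -1.4367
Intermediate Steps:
I(F) = 5 (I(F) = 4*1 + 1 = 4 + 1 = 5)
(3955 + 40206)/(I(-128) - 30743) = (3955 + 40206)/(5 - 30743) = 44161/(-30738) = 44161*(-1/30738) = -44161/30738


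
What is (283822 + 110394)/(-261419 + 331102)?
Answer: 394216/69683 ≈ 5.6573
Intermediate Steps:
(283822 + 110394)/(-261419 + 331102) = 394216/69683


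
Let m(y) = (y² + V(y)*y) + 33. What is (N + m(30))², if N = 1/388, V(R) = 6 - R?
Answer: 6830196025/150544 ≈ 45370.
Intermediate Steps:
N = 1/388 ≈ 0.0025773
m(y) = 33 + y² + y*(6 - y) (m(y) = (y² + (6 - y)*y) + 33 = (y² + y*(6 - y)) + 33 = 33 + y² + y*(6 - y))
(N + m(30))² = (1/388 + (33 + 6*30))² = (1/388 + (33 + 180))² = (1/388 + 213)² = (82645/388)² = 6830196025/150544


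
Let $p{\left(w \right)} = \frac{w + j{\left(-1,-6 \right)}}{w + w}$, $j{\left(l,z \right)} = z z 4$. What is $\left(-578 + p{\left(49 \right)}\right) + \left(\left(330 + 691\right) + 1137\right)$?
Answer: $\frac{155033}{98} \approx 1582.0$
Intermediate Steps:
$j{\left(l,z \right)} = 4 z^{2}$ ($j{\left(l,z \right)} = z^{2} \cdot 4 = 4 z^{2}$)
$p{\left(w \right)} = \frac{144 + w}{2 w}$ ($p{\left(w \right)} = \frac{w + 4 \left(-6\right)^{2}}{w + w} = \frac{w + 4 \cdot 36}{2 w} = \left(w + 144\right) \frac{1}{2 w} = \left(144 + w\right) \frac{1}{2 w} = \frac{144 + w}{2 w}$)
$\left(-578 + p{\left(49 \right)}\right) + \left(\left(330 + 691\right) + 1137\right) = \left(-578 + \frac{144 + 49}{2 \cdot 49}\right) + \left(\left(330 + 691\right) + 1137\right) = \left(-578 + \frac{1}{2} \cdot \frac{1}{49} \cdot 193\right) + \left(1021 + 1137\right) = \left(-578 + \frac{193}{98}\right) + 2158 = - \frac{56451}{98} + 2158 = \frac{155033}{98}$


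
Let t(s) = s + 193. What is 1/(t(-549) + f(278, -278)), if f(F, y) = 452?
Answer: 1/96 ≈ 0.010417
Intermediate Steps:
t(s) = 193 + s
1/(t(-549) + f(278, -278)) = 1/((193 - 549) + 452) = 1/(-356 + 452) = 1/96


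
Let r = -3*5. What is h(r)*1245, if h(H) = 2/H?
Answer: -166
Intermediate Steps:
r = -15
h(r)*1245 = (2/(-15))*1245 = (2*(-1/15))*1245 = -2/15*1245 = -166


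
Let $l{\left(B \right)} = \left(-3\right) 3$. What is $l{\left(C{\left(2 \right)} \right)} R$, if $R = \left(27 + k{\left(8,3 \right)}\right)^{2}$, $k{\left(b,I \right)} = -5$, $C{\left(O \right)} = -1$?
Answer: $-4356$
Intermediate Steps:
$l{\left(B \right)} = -9$
$R = 484$ ($R = \left(27 - 5\right)^{2} = 22^{2} = 484$)
$l{\left(C{\left(2 \right)} \right)} R = \left(-9\right) 484 = -4356$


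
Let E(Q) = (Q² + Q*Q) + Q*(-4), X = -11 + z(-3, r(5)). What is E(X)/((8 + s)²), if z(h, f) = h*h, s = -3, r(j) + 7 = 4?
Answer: 16/25 ≈ 0.64000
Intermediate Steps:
r(j) = -3 (r(j) = -7 + 4 = -3)
z(h, f) = h²
X = -2 (X = -11 + (-3)² = -11 + 9 = -2)
E(Q) = -4*Q + 2*Q² (E(Q) = (Q² + Q²) - 4*Q = 2*Q² - 4*Q = -4*Q + 2*Q²)
E(X)/((8 + s)²) = (2*(-2)*(-2 - 2))/((8 - 3)²) = (2*(-2)*(-4))/(5²) = 16/25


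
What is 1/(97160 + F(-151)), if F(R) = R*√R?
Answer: 97160/9443508551 + 151*I*√151/9443508551 ≈ 1.0289e-5 + 1.9649e-7*I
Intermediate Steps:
F(R) = R^(3/2)
1/(97160 + F(-151)) = 1/(97160 + (-151)^(3/2)) = 1/(97160 - 151*I*√151)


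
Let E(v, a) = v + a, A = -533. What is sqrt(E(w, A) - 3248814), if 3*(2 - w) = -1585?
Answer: 5*I*sqrt(1169574)/3 ≈ 1802.4*I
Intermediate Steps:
w = 1591/3 (w = 2 - 1/3*(-1585) = 2 + 1585/3 = 1591/3 ≈ 530.33)
E(v, a) = a + v
sqrt(E(w, A) - 3248814) = sqrt((-533 + 1591/3) - 3248814) = sqrt(-8/3 - 3248814) = sqrt(-9746450/3) = 5*I*sqrt(1169574)/3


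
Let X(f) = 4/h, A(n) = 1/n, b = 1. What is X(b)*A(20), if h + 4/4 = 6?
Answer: 1/25 ≈ 0.040000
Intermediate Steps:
h = 5 (h = -1 + 6 = 5)
X(f) = 4/5
X(b)*A(20) = (4/5)/20 = (4/5)*(1/20) = 1/25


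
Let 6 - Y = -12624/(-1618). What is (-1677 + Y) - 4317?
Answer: -4850604/809 ≈ -5995.8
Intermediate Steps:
Y = -1458/809 (Y = 6 - (-12624)/(-1618) = 6 - (-12624)*(-1)/1618 = 6 - 1*6312/809 = 6 - 6312/809 = -1458/809 ≈ -1.8022)
(-1677 + Y) - 4317 = (-1677 - 1458/809) - 4317 = -1358151/809 - 4317 = -4850604/809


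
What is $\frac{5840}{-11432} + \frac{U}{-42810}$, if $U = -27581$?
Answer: $\frac{8161949}{61175490} \approx 0.13342$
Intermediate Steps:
$\frac{5840}{-11432} + \frac{U}{-42810} = \frac{5840}{-11432} - \frac{27581}{-42810} = 5840 \left(- \frac{1}{11432}\right) - - \frac{27581}{42810} = - \frac{730}{1429} + \frac{27581}{42810} = \frac{8161949}{61175490}$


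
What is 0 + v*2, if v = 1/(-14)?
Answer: -⅐ ≈ -0.14286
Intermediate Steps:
v = -1/14 ≈ -0.071429
0 + v*2 = 0 - 1/14*2 = 0 - ⅐ = -⅐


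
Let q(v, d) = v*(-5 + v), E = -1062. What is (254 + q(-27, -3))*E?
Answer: -1187316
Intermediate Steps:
(254 + q(-27, -3))*E = (254 - 27*(-5 - 27))*(-1062) = (254 - 27*(-32))*(-1062) = (254 + 864)*(-1062) = 1118*(-1062) = -1187316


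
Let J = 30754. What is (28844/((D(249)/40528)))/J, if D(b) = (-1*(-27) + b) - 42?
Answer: 292247408/1799109 ≈ 162.44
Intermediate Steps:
D(b) = -15 + b (D(b) = (27 + b) - 42 = -15 + b)
(28844/((D(249)/40528)))/J = (28844/(((-15 + 249)/40528)))/30754 = (28844/((234*(1/40528))))*(1/30754) = (28844/(117/20264))*(1/30754) = (28844*(20264/117))*(1/30754) = (584494816/117)*(1/30754) = 292247408/1799109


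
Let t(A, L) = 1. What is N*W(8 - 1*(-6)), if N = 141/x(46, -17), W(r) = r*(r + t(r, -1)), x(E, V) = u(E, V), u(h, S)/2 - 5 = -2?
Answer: 4935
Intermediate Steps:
u(h, S) = 6 (u(h, S) = 10 + 2*(-2) = 10 - 4 = 6)
x(E, V) = 6
W(r) = r*(1 + r) (W(r) = r*(r + 1) = r*(1 + r))
N = 47/2 (N = 141/6 = 141*(1/6) = 47/2 ≈ 23.500)
N*W(8 - 1*(-6)) = 47*((8 - 1*(-6))*(1 + (8 - 1*(-6))))/2 = 47*((8 + 6)*(1 + (8 + 6)))/2 = 47*(14*(1 + 14))/2 = 47*(14*15)/2 = (47/2)*210 = 4935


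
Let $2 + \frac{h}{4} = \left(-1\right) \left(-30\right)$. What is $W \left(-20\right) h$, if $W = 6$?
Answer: $-13440$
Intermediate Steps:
$h = 112$ ($h = -8 + 4 \left(\left(-1\right) \left(-30\right)\right) = -8 + 4 \cdot 30 = -8 + 120 = 112$)
$W \left(-20\right) h = 6 \left(-20\right) 112 = \left(-120\right) 112 = -13440$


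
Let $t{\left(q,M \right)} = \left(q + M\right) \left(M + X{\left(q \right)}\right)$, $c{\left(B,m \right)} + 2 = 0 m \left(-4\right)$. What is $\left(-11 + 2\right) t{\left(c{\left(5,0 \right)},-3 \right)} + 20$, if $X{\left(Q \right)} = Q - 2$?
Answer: $-295$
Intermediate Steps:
$X{\left(Q \right)} = -2 + Q$
$c{\left(B,m \right)} = -2$ ($c{\left(B,m \right)} = -2 + 0 m \left(-4\right) = -2 + 0 \left(-4\right) = -2 + 0 = -2$)
$t{\left(q,M \right)} = \left(M + q\right) \left(-2 + M + q\right)$ ($t{\left(q,M \right)} = \left(q + M\right) \left(M + \left(-2 + q\right)\right) = \left(M + q\right) \left(-2 + M + q\right)$)
$\left(-11 + 2\right) t{\left(c{\left(5,0 \right)},-3 \right)} + 20 = \left(-11 + 2\right) \left(\left(-3\right)^{2} - -6 - 3 \left(-2 - 2\right) - 2 \left(-2 - 2\right)\right) + 20 = - 9 \left(9 + 6 - -12 - -8\right) + 20 = - 9 \left(9 + 6 + 12 + 8\right) + 20 = \left(-9\right) 35 + 20 = -315 + 20 = -295$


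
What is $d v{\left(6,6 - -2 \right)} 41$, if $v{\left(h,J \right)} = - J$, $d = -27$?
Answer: $8856$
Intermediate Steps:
$d v{\left(6,6 - -2 \right)} 41 = - 27 \left(- (6 - -2)\right) 41 = - 27 \left(- (6 + 2)\right) 41 = - 27 \left(\left(-1\right) 8\right) 41 = \left(-27\right) \left(-8\right) 41 = 216 \cdot 41 = 8856$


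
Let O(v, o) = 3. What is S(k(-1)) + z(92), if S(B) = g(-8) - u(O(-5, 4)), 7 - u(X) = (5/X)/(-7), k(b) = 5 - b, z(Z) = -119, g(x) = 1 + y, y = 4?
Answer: -2546/21 ≈ -121.24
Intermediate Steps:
g(x) = 5 (g(x) = 1 + 4 = 5)
u(X) = 7 + 5/(7*X) (u(X) = 7 - 5/X/(-7) = 7 - 5/X*(-1)/7 = 7 - (-5)/(7*X) = 7 + 5/(7*X))
S(B) = -47/21 (S(B) = 5 - (7 + (5/7)/3) = 5 - (7 + (5/7)*(⅓)) = 5 - (7 + 5/21) = 5 - 1*152/21 = 5 - 152/21 = -47/21)
S(k(-1)) + z(92) = -47/21 - 119 = -2546/21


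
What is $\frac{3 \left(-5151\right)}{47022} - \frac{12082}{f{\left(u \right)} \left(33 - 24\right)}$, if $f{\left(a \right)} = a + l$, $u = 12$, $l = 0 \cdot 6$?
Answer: $- \frac{1396541}{12447} \approx -112.2$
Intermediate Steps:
$l = 0$
$f{\left(a \right)} = a$ ($f{\left(a \right)} = a + 0 = a$)
$\frac{3 \left(-5151\right)}{47022} - \frac{12082}{f{\left(u \right)} \left(33 - 24\right)} = \frac{3 \left(-5151\right)}{47022} - \frac{12082}{12 \left(33 - 24\right)} = \left(-15453\right) \frac{1}{47022} - \frac{12082}{12 \cdot 9} = - \frac{303}{922} - \frac{12082}{108} = - \frac{303}{922} - \frac{6041}{54} = - \frac{1396541}{12447}$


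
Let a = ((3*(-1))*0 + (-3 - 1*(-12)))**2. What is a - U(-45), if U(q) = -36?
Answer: 117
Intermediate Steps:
a = 81 (a = (-3*0 + (-3 + 12))**2 = (0 + 9)**2 = 9**2 = 81)
a - U(-45) = 81 - 1*(-36) = 81 + 36 = 117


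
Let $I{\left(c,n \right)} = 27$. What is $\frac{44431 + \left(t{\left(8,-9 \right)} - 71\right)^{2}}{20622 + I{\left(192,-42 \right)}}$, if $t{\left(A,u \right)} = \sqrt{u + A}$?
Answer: $\frac{49471}{20649} - \frac{142 i}{20649} \approx 2.3958 - 0.0068768 i$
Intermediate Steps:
$t{\left(A,u \right)} = \sqrt{A + u}$
$\frac{44431 + \left(t{\left(8,-9 \right)} - 71\right)^{2}}{20622 + I{\left(192,-42 \right)}} = \frac{44431 + \left(\sqrt{8 - 9} - 71\right)^{2}}{20622 + 27} = \frac{44431 + \left(\sqrt{-1} - 71\right)^{2}}{20649} = \left(44431 + \left(i - 71\right)^{2}\right) \frac{1}{20649} = \left(44431 + \left(-71 + i\right)^{2}\right) \frac{1}{20649} = \frac{44431}{20649} + \frac{\left(-71 + i\right)^{2}}{20649}$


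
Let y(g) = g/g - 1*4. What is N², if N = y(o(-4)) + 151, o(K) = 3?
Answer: 21904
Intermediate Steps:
y(g) = -3 (y(g) = 1 - 4 = -3)
N = 148 (N = -3 + 151 = 148)
N² = 148² = 21904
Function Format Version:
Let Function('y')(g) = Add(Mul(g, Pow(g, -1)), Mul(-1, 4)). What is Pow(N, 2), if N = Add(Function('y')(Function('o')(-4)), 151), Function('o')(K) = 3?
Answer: 21904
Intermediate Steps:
Function('y')(g) = -3 (Function('y')(g) = Add(1, -4) = -3)
N = 148 (N = Add(-3, 151) = 148)
Pow(N, 2) = Pow(148, 2) = 21904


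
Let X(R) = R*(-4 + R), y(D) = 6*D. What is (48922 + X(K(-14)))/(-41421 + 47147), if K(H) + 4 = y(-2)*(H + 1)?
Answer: 35709/2863 ≈ 12.473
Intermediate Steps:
K(H) = -16 - 12*H (K(H) = -4 + (6*(-2))*(H + 1) = -4 - 12*(1 + H) = -4 + (-12 - 12*H) = -16 - 12*H)
(48922 + X(K(-14)))/(-41421 + 47147) = (48922 + (-16 - 12*(-14))*(-4 + (-16 - 12*(-14))))/(-41421 + 47147) = (48922 + (-16 + 168)*(-4 + (-16 + 168)))/5726 = (48922 + 152*(-4 + 152))*(1/5726) = (48922 + 152*148)*(1/5726) = (48922 + 22496)*(1/5726) = 71418*(1/5726) = 35709/2863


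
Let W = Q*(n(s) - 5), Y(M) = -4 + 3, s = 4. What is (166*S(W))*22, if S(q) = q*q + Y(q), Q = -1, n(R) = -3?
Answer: 230076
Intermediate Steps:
Y(M) = -1
W = 8 (W = -(-3 - 5) = -1*(-8) = 8)
S(q) = -1 + q² (S(q) = q*q - 1 = q² - 1 = -1 + q²)
(166*S(W))*22 = (166*(-1 + 8²))*22 = (166*(-1 + 64))*22 = (166*63)*22 = 10458*22 = 230076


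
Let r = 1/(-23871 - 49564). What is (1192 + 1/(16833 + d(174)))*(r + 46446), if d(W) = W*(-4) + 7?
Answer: 65635506923730841/1185534640 ≈ 5.5364e+7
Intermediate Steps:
d(W) = 7 - 4*W (d(W) = -4*W + 7 = 7 - 4*W)
r = -1/73435 (r = 1/(-73435) = -1/73435 ≈ -1.3617e-5)
(1192 + 1/(16833 + d(174)))*(r + 46446) = (1192 + 1/(16833 + (7 - 4*174)))*(-1/73435 + 46446) = (1192 + 1/(16833 + (7 - 696)))*(3410762009/73435) = (1192 + 1/(16833 - 689))*(3410762009/73435) = (1192 + 1/16144)*(3410762009/73435) = (19243649/16144)*(3410762009/73435) = 65635506923730841/1185534640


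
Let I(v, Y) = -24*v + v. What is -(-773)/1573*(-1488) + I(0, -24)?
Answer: -1150224/1573 ≈ -731.23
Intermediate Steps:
I(v, Y) = -23*v
-(-773)/1573*(-1488) + I(0, -24) = -(-773)/1573*(-1488) - 23*0 = -(-773)/1573*(-1488) + 0 = -1*(-773/1573)*(-1488) + 0 = (773/1573)*(-1488) + 0 = -1150224/1573 + 0 = -1150224/1573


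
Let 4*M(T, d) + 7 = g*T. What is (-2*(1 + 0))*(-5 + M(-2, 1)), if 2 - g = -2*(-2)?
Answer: 23/2 ≈ 11.500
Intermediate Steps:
g = -2 (g = 2 - (-2)*(-2) = 2 - 1*4 = 2 - 4 = -2)
M(T, d) = -7/4 - T/2 (M(T, d) = -7/4 + (-2*T)/4 = -7/4 - T/2)
(-2*(1 + 0))*(-5 + M(-2, 1)) = (-2*(1 + 0))*(-5 + (-7/4 - ½*(-2))) = (-2*1)*(-5 + (-7/4 + 1)) = -2*(-5 - ¾) = -2*(-23/4) = 23/2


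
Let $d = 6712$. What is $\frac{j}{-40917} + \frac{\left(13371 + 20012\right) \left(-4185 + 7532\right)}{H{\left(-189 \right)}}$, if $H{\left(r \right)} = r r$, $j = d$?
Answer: $\frac{217692159565}{69599817} \approx 3127.8$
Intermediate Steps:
$j = 6712$
$H{\left(r \right)} = r^{2}$
$\frac{j}{-40917} + \frac{\left(13371 + 20012\right) \left(-4185 + 7532\right)}{H{\left(-189 \right)}} = \frac{6712}{-40917} + \frac{\left(13371 + 20012\right) \left(-4185 + 7532\right)}{\left(-189\right)^{2}} = 6712 \left(- \frac{1}{40917}\right) + \frac{33383 \cdot 3347}{35721} = - \frac{6712}{40917} + 111732901 \cdot \frac{1}{35721} = - \frac{6712}{40917} + \frac{15961843}{5103} = \frac{217692159565}{69599817}$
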